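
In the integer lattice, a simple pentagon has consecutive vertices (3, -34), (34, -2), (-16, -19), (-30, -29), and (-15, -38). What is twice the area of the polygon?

Using the shoelace formula, 2A = |(3·(-2) − 34·(-34)) + (34·(-19) − (-16)·(-2)) + ((-16)·(-29) − (-30)·(-19)) + ((-30)·(-38) − (-15)·(-29)) + ((-15)·(-34) − 3·(-38))| = 1695, so the area is 1695/2.

1695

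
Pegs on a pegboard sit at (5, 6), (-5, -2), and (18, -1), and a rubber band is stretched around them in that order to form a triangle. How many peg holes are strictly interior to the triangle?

86

Using the shoelace formula, 2A = |[5·(-2) − (-5)·6] + [(-5)·(-1) − 18·(-2)] + [18·6 − 5·(-1)]| = 174, so the area is 87.
The number of boundary lattice points is Σ gcd(|Δx|,|Δy|) = gcd(10,8) + gcd(23,1) + gcd(13,7) = 2+1+1 = 4.
Pick's theorem gives I = A − B/2 + 1 = 87 − 4/2 + 1 = 86.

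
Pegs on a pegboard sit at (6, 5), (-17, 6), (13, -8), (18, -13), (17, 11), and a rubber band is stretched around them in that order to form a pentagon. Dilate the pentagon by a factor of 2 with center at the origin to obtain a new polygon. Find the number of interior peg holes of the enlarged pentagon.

1175

The shoelace formula gives twice the area as |[6·6 − (-17)·5] + [(-17)·(-8) − 13·6] + [13·(-13) − 18·(-8)] + [18·11 − 17·(-13)] + [17·5 − 6·11]| = 592, so the area is 296.
The number of boundary lattice points is Σ gcd(|Δx|,|Δy|) = gcd(23,1) + gcd(30,14) + gcd(5,5) + gcd(1,24) + gcd(11,6) = 1+2+5+1+1 = 10.
Scaling by 2 multiplies the area by 2² = 4 (so the new area is 1184) and multiplies the boundary lattice-point count by 2, giving 20.
By Pick's theorem, the interior count of the dilated polygon is 1184 − 20/2 + 1 = 1175.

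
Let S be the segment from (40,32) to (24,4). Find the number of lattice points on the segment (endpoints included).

The number of lattice points on a segment between lattice points is gcd(|Δx|,|Δy|) + 1 = gcd(16,28) + 1 = 4 + 1 = 5.

5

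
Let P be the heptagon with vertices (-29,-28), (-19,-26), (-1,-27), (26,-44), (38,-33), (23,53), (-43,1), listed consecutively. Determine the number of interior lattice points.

4285

Using the shoelace formula, 2A = |((-29)·(-26) − (-19)·(-28)) + ((-19)·(-27) − (-1)·(-26)) + ((-1)·(-44) − 26·(-27)) + (26·(-33) − 38·(-44)) + (38·53 − 23·(-33)) + (23·1 − (-43)·53) + ((-43)·(-28) − (-29)·1)| = 8577, so the area is 4288.5.
Along each edge there are gcd(|Δx|,|Δy|)+1 lattice points, so counting each shared vertex once the boundary has gcd(10,2) + gcd(18,1) + gcd(27,17) + gcd(12,11) + gcd(15,86) + gcd(66,52) + gcd(14,29) = 2+1+1+1+1+2+1 = 9.
By Pick's theorem A = I + B/2 − 1, so I = 4288.5 − 9/2 + 1 = 4285.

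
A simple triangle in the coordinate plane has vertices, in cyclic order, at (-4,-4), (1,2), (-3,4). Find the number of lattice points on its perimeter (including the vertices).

4

The number of boundary lattice points is Σ gcd(|Δx|,|Δy|) = gcd(5,6) + gcd(4,2) + gcd(1,8) = 1+2+1 = 4.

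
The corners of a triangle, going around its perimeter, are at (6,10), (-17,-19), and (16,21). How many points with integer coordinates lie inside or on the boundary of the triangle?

21

By the shoelace formula, twice the signed area is |[6·(-19) − (-17)·10] + [(-17)·21 − 16·(-19)] + [16·10 − 6·21]| = 37, so the area is 18.5.
Along each edge there are gcd(|Δx|,|Δy|)+1 lattice points, so counting each shared vertex once the boundary has gcd(23,29) + gcd(33,40) + gcd(10,11) = 1+1+1 = 3.
Pick's theorem gives I = A − B/2 + 1 = 18.5 − 3/2 + 1 = 18, so the closed region contains I + B = 18 + 3 = 21 lattice points.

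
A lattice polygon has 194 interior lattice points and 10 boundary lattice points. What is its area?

198

Pick's theorem states A = I + B/2 − 1, so A = 194 + 10/2 − 1 = 198.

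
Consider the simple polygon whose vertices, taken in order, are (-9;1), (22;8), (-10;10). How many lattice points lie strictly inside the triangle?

By the shoelace formula, twice the signed area is |[(-9)·8 − 22·1] + [22·10 − (-10)·8] + [(-10)·1 − (-9)·10]| = 286, so the area is 143.
The number of boundary lattice points is Σ gcd(|Δx|,|Δy|) = gcd(31,7) + gcd(32,2) + gcd(1,9) = 1+2+1 = 4.
Pick's theorem gives I = A − B/2 + 1 = 143 − 4/2 + 1 = 142.

142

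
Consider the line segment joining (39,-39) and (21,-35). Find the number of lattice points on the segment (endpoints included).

3

The number of lattice points on a segment between lattice points is gcd(|Δx|,|Δy|) + 1 = gcd(18,4) + 1 = 2 + 1 = 3.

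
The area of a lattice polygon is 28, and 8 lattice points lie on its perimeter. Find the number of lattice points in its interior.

25

From Pick's theorem, I = A − B/2 + 1 = 28 − 8/2 + 1 = 25.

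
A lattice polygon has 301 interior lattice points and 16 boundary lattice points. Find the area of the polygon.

308

By Pick's theorem, A = I + B/2 − 1 = 301 + 16/2 − 1 = 308.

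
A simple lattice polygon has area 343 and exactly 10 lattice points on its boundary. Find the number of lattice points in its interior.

Pick's theorem A = I + B/2 − 1 rearranges to I = A − B/2 + 1 = 343 − 10/2 + 1 = 339.

339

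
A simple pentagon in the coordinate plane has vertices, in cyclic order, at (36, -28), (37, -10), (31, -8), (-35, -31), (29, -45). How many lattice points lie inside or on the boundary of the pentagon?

1370

The shoelace formula gives twice the area as |[36·(-10) − 37·(-28)] + [37·(-8) − 31·(-10)] + [31·(-31) − (-35)·(-8)] + [(-35)·(-45) − 29·(-31)] + [29·(-28) − 36·(-45)]| = 2731, so the area is 2731/2.
Along each edge there are gcd(|Δx|,|Δy|)+1 lattice points, so counting each shared vertex once the boundary has gcd(1,18) + gcd(6,2) + gcd(66,23) + gcd(64,14) + gcd(7,17) = 1+2+1+2+1 = 7.
Pick's theorem gives I = A − B/2 + 1 = 2731/2 − 7/2 + 1 = 1363, so the closed region contains I + B = 1363 + 7 = 1370 lattice points.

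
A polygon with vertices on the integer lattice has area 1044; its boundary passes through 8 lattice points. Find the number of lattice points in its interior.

Pick's theorem A = I + B/2 − 1 rearranges to I = A − B/2 + 1 = 1044 − 8/2 + 1 = 1041.

1041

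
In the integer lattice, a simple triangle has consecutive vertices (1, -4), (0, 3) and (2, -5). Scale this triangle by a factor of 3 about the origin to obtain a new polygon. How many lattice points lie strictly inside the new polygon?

By the shoelace formula, twice the signed area is |(1·3 − 0·(-4)) + (0·(-5) − 2·3) + (2·(-4) − 1·(-5))| = 6, so the area is 3.
Summing gcd(|Δx|,|Δy|) over the edges gives the boundary count: gcd(1,7) + gcd(2,8) + gcd(1,1) = 1+2+1 = 4.
Scaling by 3 multiplies the area by 3² = 9 (so the new area is 27) and multiplies the boundary lattice-point count by 3, giving 12.
By Pick's theorem, the interior count of the dilated polygon is 27 − 12/2 + 1 = 22.

22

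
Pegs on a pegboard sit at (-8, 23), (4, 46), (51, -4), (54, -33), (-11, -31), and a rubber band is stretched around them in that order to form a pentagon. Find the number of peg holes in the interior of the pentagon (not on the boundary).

Using the shoelace formula, 2A = |((-8)·46 − 4·23) + (4·(-4) − 51·46) + (51·(-33) − 54·(-4)) + (54·(-31) − (-11)·(-33)) + ((-11)·23 − (-8)·(-31))| = 6827, so the area is 3413.5.
The number of boundary lattice points is Σ gcd(|Δx|,|Δy|) = gcd(12,23) + gcd(47,50) + gcd(3,29) + gcd(65,2) + gcd(3,54) = 1+1+1+1+3 = 7.
Pick's theorem gives I = A − B/2 + 1 = 3413.5 − 7/2 + 1 = 3411.

3411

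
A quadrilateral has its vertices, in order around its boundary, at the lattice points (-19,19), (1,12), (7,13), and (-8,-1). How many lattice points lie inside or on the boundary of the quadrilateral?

By the shoelace formula, twice the signed area is |((-19)·12 − 1·19) + (1·13 − 7·12) + (7·(-1) − (-8)·13) + ((-8)·19 − (-19)·(-1))| = 392, so the area is 196.
Along each edge there are gcd(|Δx|,|Δy|)+1 lattice points, so counting each shared vertex once the boundary has gcd(20,7) + gcd(6,1) + gcd(15,14) + gcd(11,20) = 1+1+1+1 = 4.
Pick's theorem gives I = A − B/2 + 1 = 196 − 4/2 + 1 = 195, so the closed region contains I + B = 195 + 4 = 199 lattice points.

199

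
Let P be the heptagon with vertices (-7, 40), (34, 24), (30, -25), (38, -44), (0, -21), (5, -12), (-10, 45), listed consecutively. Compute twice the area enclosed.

Using the shoelace formula, 2A = |((-7)·24 − 34·40) + (34·(-25) − 30·24) + (30·(-44) − 38·(-25)) + (38·(-21) − 0·(-44)) + (0·(-12) − 5·(-21)) + (5·45 − (-10)·(-12)) + ((-10)·40 − (-7)·45)| = 4141, so the area is 2070.5.

4141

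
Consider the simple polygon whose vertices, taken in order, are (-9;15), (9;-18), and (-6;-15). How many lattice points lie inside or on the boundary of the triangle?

Using the shoelace formula, 2A = |((-9)·(-18) − 9·15) + (9·(-15) − (-6)·(-18)) + ((-6)·15 − (-9)·(-15))| = 441, so the area is 220.5.
Summing gcd(|Δx|,|Δy|) over the edges gives the boundary count: gcd(18,33) + gcd(15,3) + gcd(3,30) = 3+3+3 = 9.
Pick's theorem gives I = A − B/2 + 1 = 220.5 − 9/2 + 1 = 217, so the closed region contains I + B = 217 + 9 = 226 lattice points.

226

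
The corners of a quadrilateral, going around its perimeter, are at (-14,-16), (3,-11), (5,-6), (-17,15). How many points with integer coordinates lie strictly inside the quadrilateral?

346

Using the shoelace formula, 2A = |((-14)·(-11) − 3·(-16)) + (3·(-6) − 5·(-11)) + (5·15 − (-17)·(-6)) + ((-17)·(-16) − (-14)·15)| = 694, so the area is 347.
Summing gcd(|Δx|,|Δy|) over the edges gives the boundary count: gcd(17,5) + gcd(2,5) + gcd(22,21) + gcd(3,31) = 1+1+1+1 = 4.
By Pick's theorem A = I + B/2 − 1, so I = 347 − 4/2 + 1 = 346.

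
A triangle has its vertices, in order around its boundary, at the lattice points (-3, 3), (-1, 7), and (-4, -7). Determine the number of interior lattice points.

By the shoelace formula, twice the signed area is |[(-3)·7 − (-1)·3] + [(-1)·(-7) − (-4)·7] + [(-4)·3 − (-3)·(-7)]| = 16, so the area is 8.
Summing gcd(|Δx|,|Δy|) over the edges gives the boundary count: gcd(2,4) + gcd(3,14) + gcd(1,10) = 2+1+1 = 4.
Pick's theorem gives I = A − B/2 + 1 = 8 − 4/2 + 1 = 7.

7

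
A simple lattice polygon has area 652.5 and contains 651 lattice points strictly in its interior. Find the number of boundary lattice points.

5

Pick's theorem gives A = I + B/2 − 1, so B = 2(A − I + 1) = 2(652.5 − 651 + 1) = 5.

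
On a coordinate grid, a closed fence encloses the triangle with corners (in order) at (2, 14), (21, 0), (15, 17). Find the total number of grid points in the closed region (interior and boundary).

The shoelace formula gives twice the area as |(2·0 − 21·14) + (21·17 − 15·0) + (15·14 − 2·17)| = 239, so the area is 119.5.
Summing gcd(|Δx|,|Δy|) over the edges gives the boundary count: gcd(19,14) + gcd(6,17) + gcd(13,3) = 1+1+1 = 3.
Pick's theorem gives I = A − B/2 + 1 = 119.5 − 3/2 + 1 = 119, so the closed region contains I + B = 119 + 3 = 122 lattice points.

122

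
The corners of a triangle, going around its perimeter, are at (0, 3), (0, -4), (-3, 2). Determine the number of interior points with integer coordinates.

By the shoelace formula, twice the signed area is |[0·(-4) − 0·3] + [0·2 − (-3)·(-4)] + [(-3)·3 − 0·2]| = 21, so the area is 21/2.
The number of boundary lattice points is Σ gcd(|Δx|,|Δy|) = gcd(0,7) + gcd(3,6) + gcd(3,1) = 7+3+1 = 11.
By Pick's theorem A = I + B/2 − 1, so I = 21/2 − 11/2 + 1 = 6.

6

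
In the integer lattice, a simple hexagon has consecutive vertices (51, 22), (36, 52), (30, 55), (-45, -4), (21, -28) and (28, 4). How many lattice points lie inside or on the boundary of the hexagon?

3644

By the shoelace formula, twice the signed area is |(51·52 − 36·22) + (36·55 − 30·52) + (30·(-4) − (-45)·55) + ((-45)·(-28) − 21·(-4)) + (21·4 − 28·(-28)) + (28·22 − 51·4)| = 7259, so the area is 3629.5.
Along each edge there are gcd(|Δx|,|Δy|)+1 lattice points, so counting each shared vertex once the boundary has gcd(15,30) + gcd(6,3) + gcd(75,59) + gcd(66,24) + gcd(7,32) + gcd(23,18) = 15+3+1+6+1+1 = 27.
Pick's theorem gives I = A − B/2 + 1 = 3629.5 − 27/2 + 1 = 3617, so the closed region contains I + B = 3617 + 27 = 3644 lattice points.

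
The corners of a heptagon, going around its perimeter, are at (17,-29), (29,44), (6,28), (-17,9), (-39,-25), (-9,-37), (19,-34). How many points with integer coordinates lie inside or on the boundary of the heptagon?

By the shoelace formula, twice the signed area is |[17·44 − 29·(-29)] + [29·28 − 6·44] + [6·9 − (-17)·28] + [(-17)·(-25) − (-39)·9] + [(-39)·(-37) − (-9)·(-25)] + [(-9)·(-34) − 19·(-37)] + [19·(-29) − 17·(-34)]| = 5697, so the area is 2848.5.
The number of boundary lattice points is Σ gcd(|Δx|,|Δy|) = gcd(12,73) + gcd(23,16) + gcd(23,19) + gcd(22,34) + gcd(30,12) + gcd(28,3) + gcd(2,5) = 1+1+1+2+6+1+1 = 13.
Pick's theorem gives I = A − B/2 + 1 = 2848.5 − 13/2 + 1 = 2843, so the closed region contains I + B = 2843 + 13 = 2856 lattice points.

2856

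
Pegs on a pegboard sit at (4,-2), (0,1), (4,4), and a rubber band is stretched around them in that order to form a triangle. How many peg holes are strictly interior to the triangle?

9

The shoelace formula gives twice the area as |[4·1 − 0·(-2)] + [0·4 − 4·1] + [4·(-2) − 4·4]| = 24, so the area is 12.
Along each edge there are gcd(|Δx|,|Δy|)+1 lattice points, so counting each shared vertex once the boundary has gcd(4,3) + gcd(4,3) + gcd(0,6) = 1+1+6 = 8.
By Pick's theorem A = I + B/2 − 1, so I = 12 − 8/2 + 1 = 9.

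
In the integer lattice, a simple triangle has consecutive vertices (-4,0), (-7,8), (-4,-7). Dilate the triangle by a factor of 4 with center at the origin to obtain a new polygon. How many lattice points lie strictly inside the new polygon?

147

By the shoelace formula, twice the signed area is |[(-4)·8 − (-7)·0] + [(-7)·(-7) − (-4)·8] + [(-4)·0 − (-4)·(-7)]| = 21, so the area is 10.5.
Along each edge there are gcd(|Δx|,|Δy|)+1 lattice points, so counting each shared vertex once the boundary has gcd(3,8) + gcd(3,15) + gcd(0,7) = 1+3+7 = 11.
Scaling by 4 multiplies the area by 4² = 16 (so the new area is 168) and multiplies the boundary lattice-point count by 4, giving 44.
By Pick's theorem, the interior count of the dilated polygon is 168 − 44/2 + 1 = 147.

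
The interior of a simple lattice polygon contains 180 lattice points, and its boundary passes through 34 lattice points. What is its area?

196

By Pick's theorem, A = I + B/2 − 1 = 180 + 34/2 − 1 = 196.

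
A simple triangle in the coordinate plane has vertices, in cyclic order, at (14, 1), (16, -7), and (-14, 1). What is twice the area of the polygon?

The shoelace formula gives twice the area as |(14·(-7) − 16·1) + (16·1 − (-14)·(-7)) + ((-14)·1 − 14·1)| = 224, so the area is 112.

224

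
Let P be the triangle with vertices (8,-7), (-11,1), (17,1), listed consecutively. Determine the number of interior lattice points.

By the shoelace formula, twice the signed area is |(8·1 − (-11)·(-7)) + ((-11)·1 − 17·1) + (17·(-7) − 8·1)| = 224, so the area is 112.
Summing gcd(|Δx|,|Δy|) over the edges gives the boundary count: gcd(19,8) + gcd(28,0) + gcd(9,8) = 1+28+1 = 30.
Pick's theorem gives I = A − B/2 + 1 = 112 − 30/2 + 1 = 98.

98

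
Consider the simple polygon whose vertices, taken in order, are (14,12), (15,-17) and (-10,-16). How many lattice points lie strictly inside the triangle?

Using the shoelace formula, 2A = |[14·(-17) − 15·12] + [15·(-16) − (-10)·(-17)] + [(-10)·12 − 14·(-16)]| = 724, so the area is 362.
Summing gcd(|Δx|,|Δy|) over the edges gives the boundary count: gcd(1,29) + gcd(25,1) + gcd(24,28) = 1+1+4 = 6.
By Pick's theorem A = I + B/2 − 1, so I = 362 − 6/2 + 1 = 360.

360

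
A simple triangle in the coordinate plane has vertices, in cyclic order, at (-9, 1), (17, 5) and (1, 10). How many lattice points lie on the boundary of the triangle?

4

Along each edge there are gcd(|Δx|,|Δy|)+1 lattice points, so counting each shared vertex once the boundary has gcd(26,4) + gcd(16,5) + gcd(10,9) = 2+1+1 = 4.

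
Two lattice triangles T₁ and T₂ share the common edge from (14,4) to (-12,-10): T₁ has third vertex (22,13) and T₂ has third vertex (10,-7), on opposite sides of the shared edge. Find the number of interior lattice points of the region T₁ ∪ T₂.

175

The union is the simple quadrilateral with vertices (14,4), (22,13), (-12,-10), (10,-7) in order.
Using the shoelace formula, 2A = |[14·13 − 22·4] + [22·(-10) − (-12)·13] + [(-12)·(-7) − 10·(-10)] + [10·4 − 14·(-7)]| = 352, so the area is 176.
Along each edge there are gcd(|Δx|,|Δy|)+1 lattice points, so counting each shared vertex once the boundary has gcd(8,9) + gcd(34,23) + gcd(22,3) + gcd(4,11) = 1+1+1+1 = 4.
By Pick's theorem I = A − B/2 + 1 = 176 − 4/2 + 1 = 175.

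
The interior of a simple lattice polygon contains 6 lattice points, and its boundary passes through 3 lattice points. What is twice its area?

13

By Pick's theorem, A = I + B/2 − 1 = 6 + 3/2 − 1 = 13/2.
Hence 2A = 13.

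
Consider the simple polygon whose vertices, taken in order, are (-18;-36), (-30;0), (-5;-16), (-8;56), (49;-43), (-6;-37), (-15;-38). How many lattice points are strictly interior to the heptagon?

2965

By the shoelace formula, twice the signed area is |[(-18)·0 − (-30)·(-36)] + [(-30)·(-16) − (-5)·0] + [(-5)·56 − (-8)·(-16)] + [(-8)·(-43) − 49·56] + [49·(-37) − (-6)·(-43)] + [(-6)·(-38) − (-15)·(-37)] + [(-15)·(-36) − (-18)·(-38)]| = 5950, so the area is 2975.
The number of boundary lattice points is Σ gcd(|Δx|,|Δy|) = gcd(12,36) + gcd(25,16) + gcd(3,72) + gcd(57,99) + gcd(55,6) + gcd(9,1) + gcd(3,2) = 12+1+3+3+1+1+1 = 22.
By Pick's theorem A = I + B/2 − 1, so I = 2975 − 22/2 + 1 = 2965.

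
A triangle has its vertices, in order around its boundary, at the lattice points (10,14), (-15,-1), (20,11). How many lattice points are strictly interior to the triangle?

110

By the shoelace formula, twice the signed area is |[10·(-1) − (-15)·14] + [(-15)·11 − 20·(-1)] + [20·14 − 10·11]| = 225, so the area is 225/2.
Summing gcd(|Δx|,|Δy|) over the edges gives the boundary count: gcd(25,15) + gcd(35,12) + gcd(10,3) = 5+1+1 = 7.
Pick's theorem gives I = A − B/2 + 1 = 225/2 − 7/2 + 1 = 110.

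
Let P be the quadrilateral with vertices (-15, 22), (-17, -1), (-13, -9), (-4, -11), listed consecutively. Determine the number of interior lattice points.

Using the shoelace formula, 2A = |((-15)·(-1) − (-17)·22) + ((-17)·(-9) − (-13)·(-1)) + ((-13)·(-11) − (-4)·(-9)) + ((-4)·22 − (-15)·(-11))| = 383, so the area is 383/2.
The number of boundary lattice points is Σ gcd(|Δx|,|Δy|) = gcd(2,23) + gcd(4,8) + gcd(9,2) + gcd(11,33) = 1+4+1+11 = 17.
Pick's theorem gives I = A − B/2 + 1 = 383/2 − 17/2 + 1 = 184.

184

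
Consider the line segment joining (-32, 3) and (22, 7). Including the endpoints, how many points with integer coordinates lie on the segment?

The number of lattice points on a segment between lattice points is gcd(|Δx|,|Δy|) + 1 = gcd(54,4) + 1 = 2 + 1 = 3.

3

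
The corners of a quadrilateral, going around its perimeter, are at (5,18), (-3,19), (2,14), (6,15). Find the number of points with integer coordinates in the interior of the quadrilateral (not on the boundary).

21

The shoelace formula gives twice the area as |(5·19 − (-3)·18) + ((-3)·14 − 2·19) + (2·15 − 6·14) + (6·18 − 5·15)| = 48, so the area is 24.
The number of boundary lattice points is Σ gcd(|Δx|,|Δy|) = gcd(8,1) + gcd(5,5) + gcd(4,1) + gcd(1,3) = 1+5+1+1 = 8.
By Pick's theorem A = I + B/2 − 1, so I = 24 − 8/2 + 1 = 21.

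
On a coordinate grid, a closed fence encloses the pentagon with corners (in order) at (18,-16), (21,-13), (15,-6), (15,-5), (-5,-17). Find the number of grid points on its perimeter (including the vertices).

10

The number of boundary lattice points is Σ gcd(|Δx|,|Δy|) = gcd(3,3) + gcd(6,7) + gcd(0,1) + gcd(20,12) + gcd(23,1) = 3+1+1+4+1 = 10.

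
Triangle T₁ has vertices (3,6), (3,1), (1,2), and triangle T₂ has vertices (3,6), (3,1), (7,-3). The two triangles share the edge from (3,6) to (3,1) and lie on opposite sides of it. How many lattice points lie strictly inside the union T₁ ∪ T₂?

12

The union is the simple quadrilateral with vertices (3,6), (1,2), (3,1), (7,-3) in order.
By the shoelace formula, twice the signed area is |(3·2 − 1·6) + (1·1 − 3·2) + (3·(-3) − 7·1) + (7·6 − 3·(-3))| = 30, so the area is 15.
Summing gcd(|Δx|,|Δy|) over the edges gives the boundary count: gcd(2,4) + gcd(2,1) + gcd(4,4) + gcd(4,9) = 2+1+4+1 = 8.
By Pick's theorem I = A − B/2 + 1 = 15 − 8/2 + 1 = 12.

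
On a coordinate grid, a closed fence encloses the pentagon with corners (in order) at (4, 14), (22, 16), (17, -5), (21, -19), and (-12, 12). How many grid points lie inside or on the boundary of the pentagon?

The shoelace formula gives twice the area as |(4·16 − 22·14) + (22·(-5) − 17·16) + (17·(-19) − 21·(-5)) + (21·12 − (-12)·(-19)) + ((-12)·14 − 4·12)| = 1036, so the area is 518.
Along each edge there are gcd(|Δx|,|Δy|)+1 lattice points, so counting each shared vertex once the boundary has gcd(18,2) + gcd(5,21) + gcd(4,14) + gcd(33,31) + gcd(16,2) = 2+1+2+1+2 = 8.
Pick's theorem gives I = A − B/2 + 1 = 518 − 8/2 + 1 = 515, so the closed region contains I + B = 515 + 8 = 523 lattice points.

523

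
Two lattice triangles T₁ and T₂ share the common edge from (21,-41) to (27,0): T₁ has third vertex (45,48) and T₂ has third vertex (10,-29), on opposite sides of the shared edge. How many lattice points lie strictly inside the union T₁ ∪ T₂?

483

The union is the simple quadrilateral with vertices (21,-41), (45,48), (27,0), (10,-29) in order.
The shoelace formula gives twice the area as |(21·48 − 45·(-41)) + (45·0 − 27·48) + (27·(-29) − 10·0) + (10·(-41) − 21·(-29))| = 973, so the area is 973/2.
The number of boundary lattice points is Σ gcd(|Δx|,|Δy|) = gcd(24,89) + gcd(18,48) + gcd(17,29) + gcd(11,12) = 1+6+1+1 = 9.
By Pick's theorem I = A − B/2 + 1 = 973/2 − 9/2 + 1 = 483.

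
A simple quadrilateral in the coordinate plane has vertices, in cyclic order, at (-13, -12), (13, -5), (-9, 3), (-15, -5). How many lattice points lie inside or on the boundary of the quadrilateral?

214

Using the shoelace formula, 2A = |((-13)·(-5) − 13·(-12)) + (13·3 − (-9)·(-5)) + ((-9)·(-5) − (-15)·3) + ((-15)·(-12) − (-13)·(-5))| = 420, so the area is 210.
Summing gcd(|Δx|,|Δy|) over the edges gives the boundary count: gcd(26,7) + gcd(22,8) + gcd(6,8) + gcd(2,7) = 1+2+2+1 = 6.
Pick's theorem gives I = A − B/2 + 1 = 210 − 6/2 + 1 = 208, so the closed region contains I + B = 208 + 6 = 214 lattice points.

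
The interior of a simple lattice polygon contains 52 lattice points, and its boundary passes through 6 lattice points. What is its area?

By Pick's theorem, A = I + B/2 − 1 = 52 + 6/2 − 1 = 54.

54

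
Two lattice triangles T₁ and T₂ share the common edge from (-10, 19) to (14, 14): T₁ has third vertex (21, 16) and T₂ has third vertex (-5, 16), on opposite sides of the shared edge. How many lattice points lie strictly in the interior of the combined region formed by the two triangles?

64

The union is the simple quadrilateral with vertices (-10, 19), (21, 16), (14, 14), (-5, 16) in order.
The shoelace formula gives twice the area as |[(-10)·16 − 21·19] + [21·14 − 14·16] + [14·16 − (-5)·14] + [(-5)·19 − (-10)·16]| = 130, so the area is 65.
Summing gcd(|Δx|,|Δy|) over the edges gives the boundary count: gcd(31,3) + gcd(7,2) + gcd(19,2) + gcd(5,3) = 1+1+1+1 = 4.
By Pick's theorem I = A − B/2 + 1 = 65 − 4/2 + 1 = 64.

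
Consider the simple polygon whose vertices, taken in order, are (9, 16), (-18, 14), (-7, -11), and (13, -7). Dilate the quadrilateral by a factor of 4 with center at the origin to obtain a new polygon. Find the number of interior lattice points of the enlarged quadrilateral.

9371

Using the shoelace formula, 2A = |(9·14 − (-18)·16) + ((-18)·(-11) − (-7)·14) + ((-7)·(-7) − 13·(-11)) + (13·16 − 9·(-7))| = 1173, so the area is 586.5.
The number of boundary lattice points is Σ gcd(|Δx|,|Δy|) = gcd(27,2) + gcd(11,25) + gcd(20,4) + gcd(4,23) = 1+1+4+1 = 7.
Scaling by 4 multiplies the area by 4² = 16 (so the new area is 9384) and multiplies the boundary lattice-point count by 4, giving 28.
By Pick's theorem, the interior count of the dilated polygon is 9384 − 28/2 + 1 = 9371.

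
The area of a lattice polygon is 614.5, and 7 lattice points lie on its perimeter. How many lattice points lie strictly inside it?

Pick's theorem A = I + B/2 − 1 rearranges to I = A − B/2 + 1 = 614.5 − 7/2 + 1 = 612.

612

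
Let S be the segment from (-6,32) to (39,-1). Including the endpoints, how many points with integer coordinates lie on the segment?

4

The number of lattice points on a segment between lattice points is gcd(|Δx|,|Δy|) + 1 = gcd(45,33) + 1 = 3 + 1 = 4.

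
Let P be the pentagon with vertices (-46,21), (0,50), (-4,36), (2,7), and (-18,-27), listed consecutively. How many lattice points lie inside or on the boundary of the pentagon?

1880

The shoelace formula gives twice the area as |[(-46)·50 − 0·21] + [0·36 − (-4)·50] + [(-4)·7 − 2·36] + [2·(-27) − (-18)·7] + [(-18)·21 − (-46)·(-27)]| = 3748, so the area is 1874.
Along each edge there are gcd(|Δx|,|Δy|)+1 lattice points, so counting each shared vertex once the boundary has gcd(46,29) + gcd(4,14) + gcd(6,29) + gcd(20,34) + gcd(28,48) = 1+2+1+2+4 = 10.
Pick's theorem gives I = A − B/2 + 1 = 1874 − 10/2 + 1 = 1870, so the closed region contains I + B = 1870 + 10 = 1880 lattice points.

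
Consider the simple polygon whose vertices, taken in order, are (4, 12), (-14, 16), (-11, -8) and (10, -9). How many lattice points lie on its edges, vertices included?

9

Along each edge there are gcd(|Δx|,|Δy|)+1 lattice points, so counting each shared vertex once the boundary has gcd(18,4) + gcd(3,24) + gcd(21,1) + gcd(6,21) = 2+3+1+3 = 9.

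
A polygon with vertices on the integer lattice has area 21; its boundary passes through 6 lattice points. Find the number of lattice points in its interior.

Pick's theorem A = I + B/2 − 1 rearranges to I = A − B/2 + 1 = 21 − 6/2 + 1 = 19.

19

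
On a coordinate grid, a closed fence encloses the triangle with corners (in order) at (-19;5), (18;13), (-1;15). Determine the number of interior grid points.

112

By the shoelace formula, twice the signed area is |[(-19)·13 − 18·5] + [18·15 − (-1)·13] + [(-1)·5 − (-19)·15]| = 226, so the area is 113.
Summing gcd(|Δx|,|Δy|) over the edges gives the boundary count: gcd(37,8) + gcd(19,2) + gcd(18,10) = 1+1+2 = 4.
By Pick's theorem A = I + B/2 − 1, so I = 113 − 4/2 + 1 = 112.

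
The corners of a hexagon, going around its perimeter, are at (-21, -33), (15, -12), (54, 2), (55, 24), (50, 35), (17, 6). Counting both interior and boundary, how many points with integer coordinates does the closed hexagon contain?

1308

Using the shoelace formula, 2A = |((-21)·(-12) − 15·(-33)) + (15·2 − 54·(-12)) + (54·24 − 55·2) + (55·35 − 50·24) + (50·6 − 17·35) + (17·(-33) − (-21)·6)| = 2606, so the area is 1303.
Summing gcd(|Δx|,|Δy|) over the edges gives the boundary count: gcd(36,21) + gcd(39,14) + gcd(1,22) + gcd(5,11) + gcd(33,29) + gcd(38,39) = 3+1+1+1+1+1 = 8.
Pick's theorem gives I = A − B/2 + 1 = 1303 − 8/2 + 1 = 1300, so the closed region contains I + B = 1300 + 8 = 1308 lattice points.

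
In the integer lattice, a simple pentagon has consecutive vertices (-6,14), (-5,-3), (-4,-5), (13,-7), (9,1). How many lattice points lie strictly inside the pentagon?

The shoelace formula gives twice the area as |[(-6)·(-3) − (-5)·14] + [(-5)·(-5) − (-4)·(-3)] + [(-4)·(-7) − 13·(-5)] + [13·1 − 9·(-7)] + [9·14 − (-6)·1]| = 402, so the area is 201.
Summing gcd(|Δx|,|Δy|) over the edges gives the boundary count: gcd(1,17) + gcd(1,2) + gcd(17,2) + gcd(4,8) + gcd(15,13) = 1+1+1+4+1 = 8.
By Pick's theorem A = I + B/2 − 1, so I = 201 − 8/2 + 1 = 198.

198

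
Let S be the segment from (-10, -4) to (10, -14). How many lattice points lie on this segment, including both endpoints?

11

The number of lattice points on a segment between lattice points is gcd(|Δx|,|Δy|) + 1 = gcd(20,10) + 1 = 10 + 1 = 11.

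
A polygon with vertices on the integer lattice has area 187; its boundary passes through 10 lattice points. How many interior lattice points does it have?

From Pick's theorem, I = A − B/2 + 1 = 187 − 10/2 + 1 = 183.

183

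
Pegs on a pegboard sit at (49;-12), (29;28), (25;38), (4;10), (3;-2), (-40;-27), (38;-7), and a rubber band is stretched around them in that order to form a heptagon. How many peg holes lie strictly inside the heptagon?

1591

Using the shoelace formula, 2A = |[49·28 − 29·(-12)] + [29·38 − 25·28] + [25·10 − 4·38] + [4·(-2) − 3·10] + [3·(-27) − (-40)·(-2)] + [(-40)·(-7) − 38·(-27)] + [38·(-12) − 49·(-7)]| = 3214, so the area is 1607.
Summing gcd(|Δx|,|Δy|) over the edges gives the boundary count: gcd(20,40) + gcd(4,10) + gcd(21,28) + gcd(1,12) + gcd(43,25) + gcd(78,20) + gcd(11,5) = 20+2+7+1+1+2+1 = 34.
By Pick's theorem A = I + B/2 − 1, so I = 1607 − 34/2 + 1 = 1591.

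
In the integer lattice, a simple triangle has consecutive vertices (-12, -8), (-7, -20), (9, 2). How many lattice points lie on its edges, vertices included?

4

Along each edge there are gcd(|Δx|,|Δy|)+1 lattice points, so counting each shared vertex once the boundary has gcd(5,12) + gcd(16,22) + gcd(21,10) = 1+2+1 = 4.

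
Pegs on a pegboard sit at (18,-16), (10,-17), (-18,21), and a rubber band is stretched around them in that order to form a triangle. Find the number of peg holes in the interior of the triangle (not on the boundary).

Using the shoelace formula, 2A = |[18·(-17) − 10·(-16)] + [10·21 − (-18)·(-17)] + [(-18)·(-16) − 18·21]| = 332, so the area is 166.
The number of boundary lattice points is Σ gcd(|Δx|,|Δy|) = gcd(8,1) + gcd(28,38) + gcd(36,37) = 1+2+1 = 4.
Pick's theorem gives I = A − B/2 + 1 = 166 − 4/2 + 1 = 165.

165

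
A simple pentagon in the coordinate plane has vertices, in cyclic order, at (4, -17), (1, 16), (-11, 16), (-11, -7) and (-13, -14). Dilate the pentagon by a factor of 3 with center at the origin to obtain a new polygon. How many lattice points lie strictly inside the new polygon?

The shoelace formula gives twice the area as |(4·16 − 1·(-17)) + (1·16 − (-11)·16) + ((-11)·(-7) − (-11)·16) + ((-11)·(-14) − (-13)·(-7)) + ((-13)·(-17) − 4·(-14))| = 866, so the area is 433.
The number of boundary lattice points is Σ gcd(|Δx|,|Δy|) = gcd(3,33) + gcd(12,0) + gcd(0,23) + gcd(2,7) + gcd(17,3) = 3+12+23+1+1 = 40.
Scaling by 3 multiplies the area by 3² = 9 (so the new area is 3897) and multiplies the boundary lattice-point count by 3, giving 120.
By Pick's theorem, the interior count of the dilated polygon is 3897 − 120/2 + 1 = 3838.

3838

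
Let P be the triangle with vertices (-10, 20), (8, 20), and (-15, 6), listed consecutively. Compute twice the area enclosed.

252

The shoelace formula gives twice the area as |[(-10)·20 − 8·20] + [8·6 − (-15)·20] + [(-15)·20 − (-10)·6]| = 252, so the area is 126.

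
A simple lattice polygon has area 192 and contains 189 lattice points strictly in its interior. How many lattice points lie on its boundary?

8

Pick's theorem gives A = I + B/2 − 1, so B = 2(A − I + 1) = 2(192 − 189 + 1) = 8.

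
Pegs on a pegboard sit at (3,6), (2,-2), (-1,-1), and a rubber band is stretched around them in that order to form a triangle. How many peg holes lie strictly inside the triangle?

12

The shoelace formula gives twice the area as |[3·(-2) − 2·6] + [2·(-1) − (-1)·(-2)] + [(-1)·6 − 3·(-1)]| = 25, so the area is 25/2.
Along each edge there are gcd(|Δx|,|Δy|)+1 lattice points, so counting each shared vertex once the boundary has gcd(1,8) + gcd(3,1) + gcd(4,7) = 1+1+1 = 3.
Pick's theorem gives I = A − B/2 + 1 = 25/2 − 3/2 + 1 = 12.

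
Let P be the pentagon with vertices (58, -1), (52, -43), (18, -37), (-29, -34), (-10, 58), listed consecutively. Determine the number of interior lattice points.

Using the shoelace formula, 2A = |[58·(-43) − 52·(-1)] + [52·(-37) − 18·(-43)] + [18·(-34) − (-29)·(-37)] + [(-29)·58 − (-10)·(-34)] + [(-10)·(-1) − 58·58]| = 10653, so the area is 10653/2.
Summing gcd(|Δx|,|Δy|) over the edges gives the boundary count: gcd(6,42) + gcd(34,6) + gcd(47,3) + gcd(19,92) + gcd(68,59) = 6+2+1+1+1 = 11.
By Pick's theorem A = I + B/2 − 1, so I = 10653/2 − 11/2 + 1 = 5322.

5322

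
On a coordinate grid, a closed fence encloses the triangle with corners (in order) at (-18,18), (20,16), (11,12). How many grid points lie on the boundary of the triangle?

The number of boundary lattice points is Σ gcd(|Δx|,|Δy|) = gcd(38,2) + gcd(9,4) + gcd(29,6) = 2+1+1 = 4.

4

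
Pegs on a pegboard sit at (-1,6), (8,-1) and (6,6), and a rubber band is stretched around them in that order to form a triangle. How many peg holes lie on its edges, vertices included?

9

The number of boundary lattice points is Σ gcd(|Δx|,|Δy|) = gcd(9,7) + gcd(2,7) + gcd(7,0) = 1+1+7 = 9.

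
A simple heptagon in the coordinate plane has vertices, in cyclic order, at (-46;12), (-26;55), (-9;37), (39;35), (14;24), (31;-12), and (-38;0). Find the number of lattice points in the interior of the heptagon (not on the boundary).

The shoelace formula gives twice the area as |((-46)·55 − (-26)·12) + ((-26)·37 − (-9)·55) + ((-9)·35 − 39·37) + (39·24 − 14·35) + (14·(-12) − 31·24) + (31·0 − (-38)·(-12)) + ((-38)·12 − (-46)·0)| = 5821, so the area is 5821/2.
The number of boundary lattice points is Σ gcd(|Δx|,|Δy|) = gcd(20,43) + gcd(17,18) + gcd(48,2) + gcd(25,11) + gcd(17,36) + gcd(69,12) + gcd(8,12) = 1+1+2+1+1+3+4 = 13.
By Pick's theorem A = I + B/2 − 1, so I = 5821/2 − 13/2 + 1 = 2905.

2905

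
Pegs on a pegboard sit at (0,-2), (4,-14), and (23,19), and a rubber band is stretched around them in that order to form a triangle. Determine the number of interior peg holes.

By the shoelace formula, twice the signed area is |[0·(-14) − 4·(-2)] + [4·19 − 23·(-14)] + [23·(-2) − 0·19]| = 360, so the area is 180.
Along each edge there are gcd(|Δx|,|Δy|)+1 lattice points, so counting each shared vertex once the boundary has gcd(4,12) + gcd(19,33) + gcd(23,21) = 4+1+1 = 6.
By Pick's theorem A = I + B/2 − 1, so I = 180 − 6/2 + 1 = 178.

178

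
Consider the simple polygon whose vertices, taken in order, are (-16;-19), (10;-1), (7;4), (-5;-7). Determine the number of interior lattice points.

102

Using the shoelace formula, 2A = |((-16)·(-1) − 10·(-19)) + (10·4 − 7·(-1)) + (7·(-7) − (-5)·4) + ((-5)·(-19) − (-16)·(-7))| = 207, so the area is 207/2.
Summing gcd(|Δx|,|Δy|) over the edges gives the boundary count: gcd(26,18) + gcd(3,5) + gcd(12,11) + gcd(11,12) = 2+1+1+1 = 5.
Pick's theorem gives I = A − B/2 + 1 = 207/2 − 5/2 + 1 = 102.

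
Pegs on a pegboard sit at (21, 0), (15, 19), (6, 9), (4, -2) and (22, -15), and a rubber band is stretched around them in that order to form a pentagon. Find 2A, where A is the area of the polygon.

By the shoelace formula, twice the signed area is |[21·19 − 15·0] + [15·9 − 6·19] + [6·(-2) − 4·9] + [4·(-15) − 22·(-2)] + [22·0 − 21·(-15)]| = 671, so the area is 671/2.

671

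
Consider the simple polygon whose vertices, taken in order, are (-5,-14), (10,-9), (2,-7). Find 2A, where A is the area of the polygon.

Using the shoelace formula, 2A = |((-5)·(-9) − 10·(-14)) + (10·(-7) − 2·(-9)) + (2·(-14) − (-5)·(-7))| = 70, so the area is 35.

70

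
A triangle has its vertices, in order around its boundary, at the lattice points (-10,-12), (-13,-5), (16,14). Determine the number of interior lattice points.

117

The shoelace formula gives twice the area as |((-10)·(-5) − (-13)·(-12)) + ((-13)·14 − 16·(-5)) + (16·(-12) − (-10)·14)| = 260, so the area is 130.
Summing gcd(|Δx|,|Δy|) over the edges gives the boundary count: gcd(3,7) + gcd(29,19) + gcd(26,26) = 1+1+26 = 28.
Pick's theorem gives I = A − B/2 + 1 = 130 − 28/2 + 1 = 117.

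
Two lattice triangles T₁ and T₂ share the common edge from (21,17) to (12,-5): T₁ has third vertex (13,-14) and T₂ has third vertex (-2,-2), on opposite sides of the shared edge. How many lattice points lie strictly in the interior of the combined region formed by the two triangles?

218

The union is the simple quadrilateral with vertices (21,17), (13,-14), (12,-5), (-2,-2) in order.
Using the shoelace formula, 2A = |[21·(-14) − 13·17] + [13·(-5) − 12·(-14)] + [12·(-2) − (-2)·(-5)] + [(-2)·17 − 21·(-2)]| = 438, so the area is 219.
Along each edge there are gcd(|Δx|,|Δy|)+1 lattice points, so counting each shared vertex once the boundary has gcd(8,31) + gcd(1,9) + gcd(14,3) + gcd(23,19) = 1+1+1+1 = 4.
By Pick's theorem I = A − B/2 + 1 = 219 − 4/2 + 1 = 218.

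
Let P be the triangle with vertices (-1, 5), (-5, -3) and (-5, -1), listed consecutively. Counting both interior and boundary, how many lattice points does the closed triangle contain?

Using the shoelace formula, 2A = |[(-1)·(-3) − (-5)·5] + [(-5)·(-1) − (-5)·(-3)] + [(-5)·5 − (-1)·(-1)]| = 8, so the area is 4.
The number of boundary lattice points is Σ gcd(|Δx|,|Δy|) = gcd(4,8) + gcd(0,2) + gcd(4,6) = 4+2+2 = 8.
Pick's theorem gives I = A − B/2 + 1 = 4 − 8/2 + 1 = 1, so the closed region contains I + B = 1 + 8 = 9 lattice points.

9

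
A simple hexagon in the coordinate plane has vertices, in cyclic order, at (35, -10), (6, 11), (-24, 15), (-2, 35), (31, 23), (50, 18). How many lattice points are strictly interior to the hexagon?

1428

Using the shoelace formula, 2A = |(35·11 − 6·(-10)) + (6·15 − (-24)·11) + ((-24)·35 − (-2)·15) + ((-2)·23 − 31·35) + (31·18 − 50·23) + (50·(-10) − 35·18)| = 2864, so the area is 1432.
Along each edge there are gcd(|Δx|,|Δy|)+1 lattice points, so counting each shared vertex once the boundary has gcd(29,21) + gcd(30,4) + gcd(22,20) + gcd(33,12) + gcd(19,5) + gcd(15,28) = 1+2+2+3+1+1 = 10.
By Pick's theorem A = I + B/2 − 1, so I = 1432 − 10/2 + 1 = 1428.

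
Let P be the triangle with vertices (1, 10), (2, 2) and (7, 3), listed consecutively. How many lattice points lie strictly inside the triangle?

By the shoelace formula, twice the signed area is |[1·2 − 2·10] + [2·3 − 7·2] + [7·10 − 1·3]| = 41, so the area is 41/2.
The number of boundary lattice points is Σ gcd(|Δx|,|Δy|) = gcd(1,8) + gcd(5,1) + gcd(6,7) = 1+1+1 = 3.
By Pick's theorem A = I + B/2 − 1, so I = 41/2 − 3/2 + 1 = 20.

20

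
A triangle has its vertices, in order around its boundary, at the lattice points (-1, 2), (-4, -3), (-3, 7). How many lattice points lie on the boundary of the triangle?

3

The number of boundary lattice points is Σ gcd(|Δx|,|Δy|) = gcd(3,5) + gcd(1,10) + gcd(2,5) = 1+1+1 = 3.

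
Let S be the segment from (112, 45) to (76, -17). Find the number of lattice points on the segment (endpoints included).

The number of lattice points on a segment between lattice points is gcd(|Δx|,|Δy|) + 1 = gcd(36,62) + 1 = 2 + 1 = 3.

3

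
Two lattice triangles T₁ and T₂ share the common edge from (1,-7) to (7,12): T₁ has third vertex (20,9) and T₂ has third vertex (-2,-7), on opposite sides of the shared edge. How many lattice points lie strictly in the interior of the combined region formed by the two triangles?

The union is the simple quadrilateral with vertices (1,-7), (20,9), (7,12), (-2,-7) in order.
Using the shoelace formula, 2A = |(1·9 − 20·(-7)) + (20·12 − 7·9) + (7·(-7) − (-2)·12) + ((-2)·(-7) − 1·(-7))| = 322, so the area is 161.
Summing gcd(|Δx|,|Δy|) over the edges gives the boundary count: gcd(19,16) + gcd(13,3) + gcd(9,19) + gcd(3,0) = 1+1+1+3 = 6.
By Pick's theorem I = A − B/2 + 1 = 161 − 6/2 + 1 = 159.

159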